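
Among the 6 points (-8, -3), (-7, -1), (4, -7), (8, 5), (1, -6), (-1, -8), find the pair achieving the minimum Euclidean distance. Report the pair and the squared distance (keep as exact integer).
Pair = ((-8, -3), (-7, -1)); squared distance = 5

Compute all C(6, 2) = 15 pairwise squared distances (x_i − x_j)² + (y_i − y_j)². The minimum is 5, attained by the pair ((-8, -3), (-7, -1)).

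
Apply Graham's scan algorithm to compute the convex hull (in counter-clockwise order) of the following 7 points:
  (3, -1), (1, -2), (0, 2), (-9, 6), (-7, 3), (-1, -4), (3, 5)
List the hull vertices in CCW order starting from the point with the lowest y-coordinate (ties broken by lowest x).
Hull (CCW) = [(-1, -4), (3, -1), (3, 5), (-9, 6), (-7, 3)]

Graham scan procedure:
  1. Find the pivot p₀ = point with lowest y (tie → lowest x): (-1, -4).
  2. Sort the remaining points by polar angle around p₀.
  3. Walk through sorted points, maintaining a stack; pop the top while the last three entries make a non-left turn (cross product ≤ 0).
  4. Final stack is the convex hull in CCW order: (-1, -4), (3, -1), (3, 5), (-9, 6), (-7, 3).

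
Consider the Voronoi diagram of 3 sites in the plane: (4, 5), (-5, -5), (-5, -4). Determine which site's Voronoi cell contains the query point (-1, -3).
Nearest site = (-5, -4)

The Voronoi cell of site s contains exactly those query points closer to s than to any other site. Compute squared distances from q = (-1, -3) to each site:
  (-5 − -1)² + (-4 − -3)² = 17
  (-5 − -1)² + (-5 − -3)² = 20
  (4 − -1)² + (5 − -3)² = 89
Minimum is attained by (-5, -4), so q lies in its Voronoi cell.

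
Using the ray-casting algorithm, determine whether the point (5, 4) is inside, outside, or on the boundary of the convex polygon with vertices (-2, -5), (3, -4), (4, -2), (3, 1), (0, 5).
The point (5, 4) lies strictly outside the polygon

Cast a horizontal ray to the right from the query point and count how many polygon edges it crosses (each edge strictly once or zero times, handled with the usual half-open convention). 
Parity of crossings → even ⇒ outside.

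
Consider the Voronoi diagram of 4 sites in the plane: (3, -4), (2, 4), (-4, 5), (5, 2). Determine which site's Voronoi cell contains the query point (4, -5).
Nearest site = (3, -4)

The Voronoi cell of site s contains exactly those query points closer to s than to any other site. Compute squared distances from q = (4, -5) to each site:
  (3 − 4)² + (-4 − -5)² = 2
  (5 − 4)² + (2 − -5)² = 50
  (2 − 4)² + (4 − -5)² = 85
  (-4 − 4)² + (5 − -5)² = 164
Minimum is attained by (3, -4), so q lies in its Voronoi cell.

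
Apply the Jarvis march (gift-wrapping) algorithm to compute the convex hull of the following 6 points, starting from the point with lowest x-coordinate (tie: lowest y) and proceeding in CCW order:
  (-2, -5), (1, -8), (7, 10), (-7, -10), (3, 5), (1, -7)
Hull (CCW) = [(-7, -10), (1, -8), (7, 10), (3, 5)]

Jarvis march: at each step, from the current hull vertex p, select the next vertex q as the point such that every other point lies strictly to the left of (or on) the directed line p → q. (Equivalently: for every other point r, the cross product (q − p) × (r − p) ≥ 0.)
Starting point (lowest x, tie lowest y): (-7, -10). Wrap until returning to start. Resulting hull: (-7, -10), (1, -8), (7, 10), (3, 5).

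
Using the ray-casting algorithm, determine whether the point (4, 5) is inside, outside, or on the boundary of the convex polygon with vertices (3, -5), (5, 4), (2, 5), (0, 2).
The point (4, 5) lies strictly outside the polygon

Cast a horizontal ray to the right from the query point and count how many polygon edges it crosses (each edge strictly once or zero times, handled with the usual half-open convention). 
Parity of crossings → even ⇒ outside.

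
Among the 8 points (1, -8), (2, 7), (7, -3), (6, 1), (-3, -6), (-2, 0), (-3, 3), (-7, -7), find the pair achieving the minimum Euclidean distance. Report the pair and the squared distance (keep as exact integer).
Pair = ((-2, 0), (-3, 3)); squared distance = 10

Compute all C(8, 2) = 28 pairwise squared distances (x_i − x_j)² + (y_i − y_j)². The minimum is 10, attained by the pair ((-2, 0), (-3, 3)).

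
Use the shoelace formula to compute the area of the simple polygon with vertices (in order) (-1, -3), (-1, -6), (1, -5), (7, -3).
Area = 11

Shoelace formula: Area = (1/2) |Σ_i (x_i · y_{i+1} − x_{i+1} · y_i)| (indices mod n). Compute each cross term:
  (-1)(-6) − (-1)(-3) = 3
  (-1)(-5) − (1)(-6) = 11
  (1)(-3) − (7)(-5) = 32
  (7)(-3) − (-1)(-3) = -24
Sum = 22, so (signed) Area = 22/2 = 11, |Area| = 11.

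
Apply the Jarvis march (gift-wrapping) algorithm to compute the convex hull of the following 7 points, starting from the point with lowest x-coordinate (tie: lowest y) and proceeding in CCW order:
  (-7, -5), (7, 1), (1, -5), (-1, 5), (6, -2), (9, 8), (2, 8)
Hull (CCW) = [(-7, -5), (1, -5), (6, -2), (7, 1), (9, 8), (2, 8), (-1, 5)]

Jarvis march: at each step, from the current hull vertex p, select the next vertex q as the point such that every other point lies strictly to the left of (or on) the directed line p → q. (Equivalently: for every other point r, the cross product (q − p) × (r − p) ≥ 0.)
Starting point (lowest x, tie lowest y): (-7, -5). Wrap until returning to start. Resulting hull: (-7, -5), (1, -5), (6, -2), (7, 1), (9, 8), (2, 8), (-1, 5).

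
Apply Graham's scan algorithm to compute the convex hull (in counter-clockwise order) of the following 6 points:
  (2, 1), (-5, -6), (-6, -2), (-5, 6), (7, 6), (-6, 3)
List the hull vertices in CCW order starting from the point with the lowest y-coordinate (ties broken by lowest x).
Hull (CCW) = [(-5, -6), (7, 6), (-5, 6), (-6, 3), (-6, -2)]

Graham scan procedure:
  1. Find the pivot p₀ = point with lowest y (tie → lowest x): (-5, -6).
  2. Sort the remaining points by polar angle around p₀.
  3. Walk through sorted points, maintaining a stack; pop the top while the last three entries make a non-left turn (cross product ≤ 0).
  4. Final stack is the convex hull in CCW order: (-5, -6), (7, 6), (-5, 6), (-6, 3), (-6, -2).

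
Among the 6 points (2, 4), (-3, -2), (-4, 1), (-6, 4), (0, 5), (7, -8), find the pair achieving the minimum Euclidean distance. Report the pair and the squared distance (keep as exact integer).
Pair = ((2, 4), (0, 5)); squared distance = 5

Compute all C(6, 2) = 15 pairwise squared distances (x_i − x_j)² + (y_i − y_j)². The minimum is 5, attained by the pair ((2, 4), (0, 5)).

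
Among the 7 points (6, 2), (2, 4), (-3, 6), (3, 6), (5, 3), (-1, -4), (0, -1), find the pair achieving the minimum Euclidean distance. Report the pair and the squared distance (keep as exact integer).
Pair = ((6, 2), (5, 3)); squared distance = 2

Compute all C(7, 2) = 21 pairwise squared distances (x_i − x_j)² + (y_i − y_j)². The minimum is 2, attained by the pair ((6, 2), (5, 3)).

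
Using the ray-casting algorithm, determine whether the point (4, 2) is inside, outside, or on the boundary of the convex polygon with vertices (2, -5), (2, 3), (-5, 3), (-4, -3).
The point (4, 2) lies strictly outside the polygon

Cast a horizontal ray to the right from the query point and count how many polygon edges it crosses (each edge strictly once or zero times, handled with the usual half-open convention). 
Parity of crossings → even ⇒ outside.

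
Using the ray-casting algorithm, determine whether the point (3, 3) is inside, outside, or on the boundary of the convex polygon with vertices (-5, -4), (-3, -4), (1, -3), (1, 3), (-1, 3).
The point (3, 3) lies strictly outside the polygon

Cast a horizontal ray to the right from the query point and count how many polygon edges it crosses (each edge strictly once or zero times, handled with the usual half-open convention). 
Parity of crossings → even ⇒ outside.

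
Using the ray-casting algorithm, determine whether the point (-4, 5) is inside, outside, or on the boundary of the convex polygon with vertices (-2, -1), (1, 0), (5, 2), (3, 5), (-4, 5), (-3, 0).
The point (-4, 5) lies on the polygon boundary

Boundary check: the query satisfies the collinearity and bounding-box conditions for some polygon edge, so it lies exactly on the boundary.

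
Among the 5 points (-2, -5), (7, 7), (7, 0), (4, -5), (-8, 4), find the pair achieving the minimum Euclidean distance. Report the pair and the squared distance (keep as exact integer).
Pair = ((7, 0), (4, -5)); squared distance = 34

Compute all C(5, 2) = 10 pairwise squared distances (x_i − x_j)² + (y_i − y_j)². The minimum is 34, attained by the pair ((7, 0), (4, -5)).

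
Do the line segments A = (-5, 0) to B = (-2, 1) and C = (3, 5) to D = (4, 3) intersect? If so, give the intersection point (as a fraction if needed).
No (intersection of containing lines falls outside at least one segment)

Parametrize and solve: t = 3, s = 1. At least one of these is outside [0, 1], so the segments do not intersect.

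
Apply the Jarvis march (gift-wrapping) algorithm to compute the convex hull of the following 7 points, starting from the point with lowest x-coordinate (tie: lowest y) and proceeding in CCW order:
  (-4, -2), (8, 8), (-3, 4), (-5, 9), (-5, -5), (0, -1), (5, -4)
Hull (CCW) = [(-5, -5), (5, -4), (8, 8), (-5, 9)]

Jarvis march: at each step, from the current hull vertex p, select the next vertex q as the point such that every other point lies strictly to the left of (or on) the directed line p → q. (Equivalently: for every other point r, the cross product (q − p) × (r − p) ≥ 0.)
Starting point (lowest x, tie lowest y): (-5, -5). Wrap until returning to start. Resulting hull: (-5, -5), (5, -4), (8, 8), (-5, 9).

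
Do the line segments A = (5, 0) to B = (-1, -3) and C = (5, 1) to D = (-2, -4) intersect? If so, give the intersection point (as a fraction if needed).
Yes; intersection at (1/3, -7/3) (t = 7/9 on AB, s = 2/3 on CD)

Parametrize AB as A + t(B − A) = (5 + -6 t, 0 + -3 t) and CD as C + s(D − C) = (5 + -7 s, 1 + -5 s). Solve the linear system for (t, s). Determinant = -9 ≠ 0, so a unique intersection of the containing lines exists. Solution: t = 7/9, s = 2/3 — both in [0, 1], so the segments cross. Intersection point: (1/3, -7/3).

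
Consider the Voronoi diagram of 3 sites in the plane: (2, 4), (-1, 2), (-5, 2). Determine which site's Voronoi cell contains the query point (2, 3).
Nearest site = (2, 4)

The Voronoi cell of site s contains exactly those query points closer to s than to any other site. Compute squared distances from q = (2, 3) to each site:
  (2 − 2)² + (4 − 3)² = 1
  (-1 − 2)² + (2 − 3)² = 10
  (-5 − 2)² + (2 − 3)² = 50
Minimum is attained by (2, 4), so q lies in its Voronoi cell.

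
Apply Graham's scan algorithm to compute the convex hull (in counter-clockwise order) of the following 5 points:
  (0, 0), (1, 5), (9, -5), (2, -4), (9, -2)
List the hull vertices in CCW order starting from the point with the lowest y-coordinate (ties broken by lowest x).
Hull (CCW) = [(9, -5), (9, -2), (1, 5), (0, 0), (2, -4)]

Graham scan procedure:
  1. Find the pivot p₀ = point with lowest y (tie → lowest x): (9, -5).
  2. Sort the remaining points by polar angle around p₀.
  3. Walk through sorted points, maintaining a stack; pop the top while the last three entries make a non-left turn (cross product ≤ 0).
  4. Final stack is the convex hull in CCW order: (9, -5), (9, -2), (1, 5), (0, 0), (2, -4).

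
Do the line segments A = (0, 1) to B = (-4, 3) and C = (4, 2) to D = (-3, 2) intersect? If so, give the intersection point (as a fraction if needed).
Yes; intersection at (-2, 2) (t = 1/2 on AB, s = 6/7 on CD)

Parametrize AB as A + t(B − A) = (0 + -4 t, 1 + 2 t) and CD as C + s(D − C) = (4 + -7 s, 2 + 0 s). Solve the linear system for (t, s). Determinant = -14 ≠ 0, so a unique intersection of the containing lines exists. Solution: t = 1/2, s = 6/7 — both in [0, 1], so the segments cross. Intersection point: (-2, 2).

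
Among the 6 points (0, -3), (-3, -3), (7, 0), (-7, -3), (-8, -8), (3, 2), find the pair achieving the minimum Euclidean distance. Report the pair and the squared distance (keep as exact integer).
Pair = ((0, -3), (-3, -3)); squared distance = 9

Compute all C(6, 2) = 15 pairwise squared distances (x_i − x_j)² + (y_i − y_j)². The minimum is 9, attained by the pair ((0, -3), (-3, -3)).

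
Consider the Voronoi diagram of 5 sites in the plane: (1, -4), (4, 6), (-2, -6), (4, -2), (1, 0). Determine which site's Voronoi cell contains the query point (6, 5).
Nearest site = (4, 6)

The Voronoi cell of site s contains exactly those query points closer to s than to any other site. Compute squared distances from q = (6, 5) to each site:
  (4 − 6)² + (6 − 5)² = 5
  (1 − 6)² + (0 − 5)² = 50
  (4 − 6)² + (-2 − 5)² = 53
  (1 − 6)² + (-4 − 5)² = 106
  (-2 − 6)² + (-6 − 5)² = 185
Minimum is attained by (4, 6), so q lies in its Voronoi cell.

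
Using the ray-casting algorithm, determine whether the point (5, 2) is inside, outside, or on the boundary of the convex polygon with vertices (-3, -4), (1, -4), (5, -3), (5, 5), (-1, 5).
The point (5, 2) lies on the polygon boundary

Boundary check: the query satisfies the collinearity and bounding-box conditions for some polygon edge, so it lies exactly on the boundary.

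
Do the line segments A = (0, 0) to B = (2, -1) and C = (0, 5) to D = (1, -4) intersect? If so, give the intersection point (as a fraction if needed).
Yes; intersection at (10/17, -5/17) (t = 5/17 on AB, s = 10/17 on CD)

Parametrize AB as A + t(B − A) = (0 + 2 t, 0 + -1 t) and CD as C + s(D − C) = (0 + 1 s, 5 + -9 s). Solve the linear system for (t, s). Determinant = 17 ≠ 0, so a unique intersection of the containing lines exists. Solution: t = 5/17, s = 10/17 — both in [0, 1], so the segments cross. Intersection point: (10/17, -5/17).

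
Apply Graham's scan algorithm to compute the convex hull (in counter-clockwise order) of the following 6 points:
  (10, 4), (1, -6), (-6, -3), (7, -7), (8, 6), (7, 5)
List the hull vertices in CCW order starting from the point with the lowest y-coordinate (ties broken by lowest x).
Hull (CCW) = [(7, -7), (10, 4), (8, 6), (-6, -3), (1, -6)]

Graham scan procedure:
  1. Find the pivot p₀ = point with lowest y (tie → lowest x): (7, -7).
  2. Sort the remaining points by polar angle around p₀.
  3. Walk through sorted points, maintaining a stack; pop the top while the last three entries make a non-left turn (cross product ≤ 0).
  4. Final stack is the convex hull in CCW order: (7, -7), (10, 4), (8, 6), (-6, -3), (1, -6).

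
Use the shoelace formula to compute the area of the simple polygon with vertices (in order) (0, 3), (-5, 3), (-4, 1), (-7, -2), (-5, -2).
Area = 13

Shoelace formula: Area = (1/2) |Σ_i (x_i · y_{i+1} − x_{i+1} · y_i)| (indices mod n). Compute each cross term:
  (0)(3) − (-5)(3) = 15
  (-5)(1) − (-4)(3) = 7
  (-4)(-2) − (-7)(1) = 15
  (-7)(-2) − (-5)(-2) = 4
  (-5)(3) − (0)(-2) = -15
Sum = 26, so (signed) Area = 26/2 = 13, |Area| = 13.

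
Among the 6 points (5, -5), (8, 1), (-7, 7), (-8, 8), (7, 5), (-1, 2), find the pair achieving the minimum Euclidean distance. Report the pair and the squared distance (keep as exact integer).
Pair = ((-7, 7), (-8, 8)); squared distance = 2

Compute all C(6, 2) = 15 pairwise squared distances (x_i − x_j)² + (y_i − y_j)². The minimum is 2, attained by the pair ((-7, 7), (-8, 8)).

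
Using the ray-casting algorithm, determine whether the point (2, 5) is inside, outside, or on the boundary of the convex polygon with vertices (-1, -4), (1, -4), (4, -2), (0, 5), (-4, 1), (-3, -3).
The point (2, 5) lies strictly outside the polygon

Cast a horizontal ray to the right from the query point and count how many polygon edges it crosses (each edge strictly once or zero times, handled with the usual half-open convention). 
Parity of crossings → even ⇒ outside.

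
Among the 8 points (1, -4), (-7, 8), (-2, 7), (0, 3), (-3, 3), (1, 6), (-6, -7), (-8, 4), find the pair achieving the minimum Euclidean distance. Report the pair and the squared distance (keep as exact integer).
Pair = ((0, 3), (-3, 3)); squared distance = 9

Compute all C(8, 2) = 28 pairwise squared distances (x_i − x_j)² + (y_i − y_j)². The minimum is 9, attained by the pair ((0, 3), (-3, 3)).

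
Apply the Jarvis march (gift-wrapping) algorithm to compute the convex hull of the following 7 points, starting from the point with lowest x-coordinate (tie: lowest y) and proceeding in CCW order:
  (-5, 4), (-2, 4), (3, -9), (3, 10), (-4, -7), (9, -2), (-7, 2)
Hull (CCW) = [(-7, 2), (-4, -7), (3, -9), (9, -2), (3, 10), (-5, 4)]

Jarvis march: at each step, from the current hull vertex p, select the next vertex q as the point such that every other point lies strictly to the left of (or on) the directed line p → q. (Equivalently: for every other point r, the cross product (q − p) × (r − p) ≥ 0.)
Starting point (lowest x, tie lowest y): (-7, 2). Wrap until returning to start. Resulting hull: (-7, 2), (-4, -7), (3, -9), (9, -2), (3, 10), (-5, 4).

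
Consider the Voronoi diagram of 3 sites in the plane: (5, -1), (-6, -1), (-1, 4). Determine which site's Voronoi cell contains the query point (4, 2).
Nearest site = (5, -1)

The Voronoi cell of site s contains exactly those query points closer to s than to any other site. Compute squared distances from q = (4, 2) to each site:
  (5 − 4)² + (-1 − 2)² = 10
  (-1 − 4)² + (4 − 2)² = 29
  (-6 − 4)² + (-1 − 2)² = 109
Minimum is attained by (5, -1), so q lies in its Voronoi cell.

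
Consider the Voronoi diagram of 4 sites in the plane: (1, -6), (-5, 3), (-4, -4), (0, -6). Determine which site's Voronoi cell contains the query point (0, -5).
Nearest site = (0, -6)

The Voronoi cell of site s contains exactly those query points closer to s than to any other site. Compute squared distances from q = (0, -5) to each site:
  (0 − 0)² + (-6 − -5)² = 1
  (1 − 0)² + (-6 − -5)² = 2
  (-4 − 0)² + (-4 − -5)² = 17
  (-5 − 0)² + (3 − -5)² = 89
Minimum is attained by (0, -6), so q lies in its Voronoi cell.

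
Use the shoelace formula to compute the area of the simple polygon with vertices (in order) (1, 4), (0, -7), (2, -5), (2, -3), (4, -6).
Area = 33/2

Shoelace formula: Area = (1/2) |Σ_i (x_i · y_{i+1} − x_{i+1} · y_i)| (indices mod n). Compute each cross term:
  (1)(-7) − (0)(4) = -7
  (0)(-5) − (2)(-7) = 14
  (2)(-3) − (2)(-5) = 4
  (2)(-6) − (4)(-3) = 0
  (4)(4) − (1)(-6) = 22
Sum = 33, so (signed) Area = 33/2 = 33/2, |Area| = 33/2.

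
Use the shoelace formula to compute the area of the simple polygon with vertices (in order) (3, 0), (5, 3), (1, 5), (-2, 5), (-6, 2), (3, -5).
Area = 111/2

Shoelace formula: Area = (1/2) |Σ_i (x_i · y_{i+1} − x_{i+1} · y_i)| (indices mod n). Compute each cross term:
  (3)(3) − (5)(0) = 9
  (5)(5) − (1)(3) = 22
  (1)(5) − (-2)(5) = 15
  (-2)(2) − (-6)(5) = 26
  (-6)(-5) − (3)(2) = 24
  (3)(0) − (3)(-5) = 15
Sum = 111, so (signed) Area = 111/2 = 111/2, |Area| = 111/2.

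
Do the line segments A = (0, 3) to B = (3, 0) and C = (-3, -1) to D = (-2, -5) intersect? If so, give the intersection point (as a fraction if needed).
No (intersection of containing lines falls outside at least one segment)

Parametrize and solve: t = -16/9, s = -7/3. At least one of these is outside [0, 1], so the segments do not intersect.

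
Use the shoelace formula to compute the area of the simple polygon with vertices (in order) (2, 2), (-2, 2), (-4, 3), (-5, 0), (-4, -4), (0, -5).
Area = 75/2

Shoelace formula: Area = (1/2) |Σ_i (x_i · y_{i+1} − x_{i+1} · y_i)| (indices mod n). Compute each cross term:
  (2)(2) − (-2)(2) = 8
  (-2)(3) − (-4)(2) = 2
  (-4)(0) − (-5)(3) = 15
  (-5)(-4) − (-4)(0) = 20
  (-4)(-5) − (0)(-4) = 20
  (0)(2) − (2)(-5) = 10
Sum = 75, so (signed) Area = 75/2 = 75/2, |Area| = 75/2.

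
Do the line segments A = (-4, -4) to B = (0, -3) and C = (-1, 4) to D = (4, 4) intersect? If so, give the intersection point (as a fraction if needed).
No (intersection of containing lines falls outside at least one segment)

Parametrize and solve: t = 8, s = 29/5. At least one of these is outside [0, 1], so the segments do not intersect.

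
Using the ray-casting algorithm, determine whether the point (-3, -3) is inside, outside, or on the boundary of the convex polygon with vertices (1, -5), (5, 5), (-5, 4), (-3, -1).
The point (-3, -3) lies strictly outside the polygon

Cast a horizontal ray to the right from the query point and count how many polygon edges it crosses (each edge strictly once or zero times, handled with the usual half-open convention). 
Parity of crossings → even ⇒ outside.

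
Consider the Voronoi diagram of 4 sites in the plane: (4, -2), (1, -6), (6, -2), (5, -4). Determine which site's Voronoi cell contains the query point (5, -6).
Nearest site = (5, -4)

The Voronoi cell of site s contains exactly those query points closer to s than to any other site. Compute squared distances from q = (5, -6) to each site:
  (5 − 5)² + (-4 − -6)² = 4
  (1 − 5)² + (-6 − -6)² = 16
  (4 − 5)² + (-2 − -6)² = 17
  (6 − 5)² + (-2 − -6)² = 17
Minimum is attained by (5, -4), so q lies in its Voronoi cell.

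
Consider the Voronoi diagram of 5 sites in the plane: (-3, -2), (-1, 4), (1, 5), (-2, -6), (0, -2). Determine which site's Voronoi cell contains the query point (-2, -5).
Nearest site = (-2, -6)

The Voronoi cell of site s contains exactly those query points closer to s than to any other site. Compute squared distances from q = (-2, -5) to each site:
  (-2 − -2)² + (-6 − -5)² = 1
  (-3 − -2)² + (-2 − -5)² = 10
  (0 − -2)² + (-2 − -5)² = 13
  (-1 − -2)² + (4 − -5)² = 82
  (1 − -2)² + (5 − -5)² = 109
Minimum is attained by (-2, -6), so q lies in its Voronoi cell.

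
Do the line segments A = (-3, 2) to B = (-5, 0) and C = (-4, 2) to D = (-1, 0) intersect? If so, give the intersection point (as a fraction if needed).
Yes; intersection at (-17/5, 8/5) (t = 1/5 on AB, s = 1/5 on CD)

Parametrize AB as A + t(B − A) = (-3 + -2 t, 2 + -2 t) and CD as C + s(D − C) = (-4 + 3 s, 2 + -2 s). Solve the linear system for (t, s). Determinant = -10 ≠ 0, so a unique intersection of the containing lines exists. Solution: t = 1/5, s = 1/5 — both in [0, 1], so the segments cross. Intersection point: (-17/5, 8/5).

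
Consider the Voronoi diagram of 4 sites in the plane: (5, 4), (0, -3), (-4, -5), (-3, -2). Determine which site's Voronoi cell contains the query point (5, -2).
Nearest site = (0, -3)

The Voronoi cell of site s contains exactly those query points closer to s than to any other site. Compute squared distances from q = (5, -2) to each site:
  (0 − 5)² + (-3 − -2)² = 26
  (5 − 5)² + (4 − -2)² = 36
  (-3 − 5)² + (-2 − -2)² = 64
  (-4 − 5)² + (-5 − -2)² = 90
Minimum is attained by (0, -3), so q lies in its Voronoi cell.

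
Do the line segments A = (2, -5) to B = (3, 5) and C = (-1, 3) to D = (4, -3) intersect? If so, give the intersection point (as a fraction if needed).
Yes; intersection at (67/28, -15/14) (t = 11/28 on AB, s = 19/28 on CD)

Parametrize AB as A + t(B − A) = (2 + 1 t, -5 + 10 t) and CD as C + s(D − C) = (-1 + 5 s, 3 + -6 s). Solve the linear system for (t, s). Determinant = 56 ≠ 0, so a unique intersection of the containing lines exists. Solution: t = 11/28, s = 19/28 — both in [0, 1], so the segments cross. Intersection point: (67/28, -15/14).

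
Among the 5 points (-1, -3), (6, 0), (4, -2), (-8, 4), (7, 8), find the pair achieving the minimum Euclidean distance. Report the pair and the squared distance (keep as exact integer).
Pair = ((6, 0), (4, -2)); squared distance = 8

Compute all C(5, 2) = 10 pairwise squared distances (x_i − x_j)² + (y_i − y_j)². The minimum is 8, attained by the pair ((6, 0), (4, -2)).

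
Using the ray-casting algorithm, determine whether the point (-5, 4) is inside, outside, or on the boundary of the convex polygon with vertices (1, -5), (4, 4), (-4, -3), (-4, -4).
The point (-5, 4) lies strictly outside the polygon

Cast a horizontal ray to the right from the query point and count how many polygon edges it crosses (each edge strictly once or zero times, handled with the usual half-open convention). 
Parity of crossings → even ⇒ outside.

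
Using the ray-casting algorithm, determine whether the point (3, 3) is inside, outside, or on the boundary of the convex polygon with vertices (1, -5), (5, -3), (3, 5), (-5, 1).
The point (3, 3) lies strictly inside the polygon

Cast a horizontal ray to the right from the query point and count how many polygon edges it crosses (each edge strictly once or zero times, handled with the usual half-open convention). 
Parity of crossings → odd ⇒ inside.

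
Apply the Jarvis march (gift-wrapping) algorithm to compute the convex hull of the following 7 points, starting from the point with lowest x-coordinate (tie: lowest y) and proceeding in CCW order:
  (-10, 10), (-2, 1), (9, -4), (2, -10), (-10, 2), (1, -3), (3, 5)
Hull (CCW) = [(-10, 2), (2, -10), (9, -4), (3, 5), (-10, 10)]

Jarvis march: at each step, from the current hull vertex p, select the next vertex q as the point such that every other point lies strictly to the left of (or on) the directed line p → q. (Equivalently: for every other point r, the cross product (q − p) × (r − p) ≥ 0.)
Starting point (lowest x, tie lowest y): (-10, 2). Wrap until returning to start. Resulting hull: (-10, 2), (2, -10), (9, -4), (3, 5), (-10, 10).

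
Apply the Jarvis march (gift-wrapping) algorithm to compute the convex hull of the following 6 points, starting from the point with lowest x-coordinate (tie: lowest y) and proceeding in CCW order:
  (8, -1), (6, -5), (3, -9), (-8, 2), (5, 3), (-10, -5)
Hull (CCW) = [(-10, -5), (3, -9), (6, -5), (8, -1), (5, 3), (-8, 2)]

Jarvis march: at each step, from the current hull vertex p, select the next vertex q as the point such that every other point lies strictly to the left of (or on) the directed line p → q. (Equivalently: for every other point r, the cross product (q − p) × (r − p) ≥ 0.)
Starting point (lowest x, tie lowest y): (-10, -5). Wrap until returning to start. Resulting hull: (-10, -5), (3, -9), (6, -5), (8, -1), (5, 3), (-8, 2).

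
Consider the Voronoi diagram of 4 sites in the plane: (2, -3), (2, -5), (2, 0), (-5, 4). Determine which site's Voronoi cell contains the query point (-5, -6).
Nearest site = (2, -5)

The Voronoi cell of site s contains exactly those query points closer to s than to any other site. Compute squared distances from q = (-5, -6) to each site:
  (2 − -5)² + (-5 − -6)² = 50
  (2 − -5)² + (-3 − -6)² = 58
  (2 − -5)² + (0 − -6)² = 85
  (-5 − -5)² + (4 − -6)² = 100
Minimum is attained by (2, -5), so q lies in its Voronoi cell.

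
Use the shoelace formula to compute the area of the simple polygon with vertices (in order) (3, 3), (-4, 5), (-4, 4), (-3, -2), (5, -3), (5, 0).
Area = 50

Shoelace formula: Area = (1/2) |Σ_i (x_i · y_{i+1} − x_{i+1} · y_i)| (indices mod n). Compute each cross term:
  (3)(5) − (-4)(3) = 27
  (-4)(4) − (-4)(5) = 4
  (-4)(-2) − (-3)(4) = 20
  (-3)(-3) − (5)(-2) = 19
  (5)(0) − (5)(-3) = 15
  (5)(3) − (3)(0) = 15
Sum = 100, so (signed) Area = 100/2 = 50, |Area| = 50.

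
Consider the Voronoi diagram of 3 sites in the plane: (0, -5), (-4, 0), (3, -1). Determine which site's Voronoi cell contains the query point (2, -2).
Nearest site = (3, -1)

The Voronoi cell of site s contains exactly those query points closer to s than to any other site. Compute squared distances from q = (2, -2) to each site:
  (3 − 2)² + (-1 − -2)² = 2
  (0 − 2)² + (-5 − -2)² = 13
  (-4 − 2)² + (0 − -2)² = 40
Minimum is attained by (3, -1), so q lies in its Voronoi cell.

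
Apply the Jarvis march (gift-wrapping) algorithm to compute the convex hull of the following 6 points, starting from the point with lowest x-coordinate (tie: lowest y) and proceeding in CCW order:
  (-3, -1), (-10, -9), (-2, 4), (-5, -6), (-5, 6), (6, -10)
Hull (CCW) = [(-10, -9), (6, -10), (-2, 4), (-5, 6)]

Jarvis march: at each step, from the current hull vertex p, select the next vertex q as the point such that every other point lies strictly to the left of (or on) the directed line p → q. (Equivalently: for every other point r, the cross product (q − p) × (r − p) ≥ 0.)
Starting point (lowest x, tie lowest y): (-10, -9). Wrap until returning to start. Resulting hull: (-10, -9), (6, -10), (-2, 4), (-5, 6).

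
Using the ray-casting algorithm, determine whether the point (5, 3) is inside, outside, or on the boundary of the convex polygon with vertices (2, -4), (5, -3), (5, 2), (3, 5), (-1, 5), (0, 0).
The point (5, 3) lies strictly outside the polygon

Cast a horizontal ray to the right from the query point and count how many polygon edges it crosses (each edge strictly once or zero times, handled with the usual half-open convention). 
Parity of crossings → even ⇒ outside.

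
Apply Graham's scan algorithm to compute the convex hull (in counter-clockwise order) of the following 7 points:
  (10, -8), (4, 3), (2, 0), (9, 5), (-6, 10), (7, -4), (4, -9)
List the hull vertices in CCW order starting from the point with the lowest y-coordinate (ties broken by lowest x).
Hull (CCW) = [(4, -9), (10, -8), (9, 5), (-6, 10)]

Graham scan procedure:
  1. Find the pivot p₀ = point with lowest y (tie → lowest x): (4, -9).
  2. Sort the remaining points by polar angle around p₀.
  3. Walk through sorted points, maintaining a stack; pop the top while the last three entries make a non-left turn (cross product ≤ 0).
  4. Final stack is the convex hull in CCW order: (4, -9), (10, -8), (9, 5), (-6, 10).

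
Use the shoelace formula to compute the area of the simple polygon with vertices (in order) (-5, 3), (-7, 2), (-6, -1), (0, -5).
Area = 35/2

Shoelace formula: Area = (1/2) |Σ_i (x_i · y_{i+1} − x_{i+1} · y_i)| (indices mod n). Compute each cross term:
  (-5)(2) − (-7)(3) = 11
  (-7)(-1) − (-6)(2) = 19
  (-6)(-5) − (0)(-1) = 30
  (0)(3) − (-5)(-5) = -25
Sum = 35, so (signed) Area = 35/2 = 35/2, |Area| = 35/2.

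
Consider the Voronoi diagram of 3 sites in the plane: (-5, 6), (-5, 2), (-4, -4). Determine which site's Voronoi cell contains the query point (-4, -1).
Nearest site = (-4, -4)

The Voronoi cell of site s contains exactly those query points closer to s than to any other site. Compute squared distances from q = (-4, -1) to each site:
  (-4 − -4)² + (-4 − -1)² = 9
  (-5 − -4)² + (2 − -1)² = 10
  (-5 − -4)² + (6 − -1)² = 50
Minimum is attained by (-4, -4), so q lies in its Voronoi cell.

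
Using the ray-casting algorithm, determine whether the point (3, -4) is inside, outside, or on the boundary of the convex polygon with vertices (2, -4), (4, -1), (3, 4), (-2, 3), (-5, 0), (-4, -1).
The point (3, -4) lies strictly outside the polygon

Cast a horizontal ray to the right from the query point and count how many polygon edges it crosses (each edge strictly once or zero times, handled with the usual half-open convention). 
Parity of crossings → even ⇒ outside.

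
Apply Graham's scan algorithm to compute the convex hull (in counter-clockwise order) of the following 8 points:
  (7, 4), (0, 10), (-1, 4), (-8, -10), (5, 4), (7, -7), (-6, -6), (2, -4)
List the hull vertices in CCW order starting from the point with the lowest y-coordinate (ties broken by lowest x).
Hull (CCW) = [(-8, -10), (7, -7), (7, 4), (0, 10)]

Graham scan procedure:
  1. Find the pivot p₀ = point with lowest y (tie → lowest x): (-8, -10).
  2. Sort the remaining points by polar angle around p₀.
  3. Walk through sorted points, maintaining a stack; pop the top while the last three entries make a non-left turn (cross product ≤ 0).
  4. Final stack is the convex hull in CCW order: (-8, -10), (7, -7), (7, 4), (0, 10).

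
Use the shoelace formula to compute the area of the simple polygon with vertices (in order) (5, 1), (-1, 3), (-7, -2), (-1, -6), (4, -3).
Area = 125/2

Shoelace formula: Area = (1/2) |Σ_i (x_i · y_{i+1} − x_{i+1} · y_i)| (indices mod n). Compute each cross term:
  (5)(3) − (-1)(1) = 16
  (-1)(-2) − (-7)(3) = 23
  (-7)(-6) − (-1)(-2) = 40
  (-1)(-3) − (4)(-6) = 27
  (4)(1) − (5)(-3) = 19
Sum = 125, so (signed) Area = 125/2 = 125/2, |Area| = 125/2.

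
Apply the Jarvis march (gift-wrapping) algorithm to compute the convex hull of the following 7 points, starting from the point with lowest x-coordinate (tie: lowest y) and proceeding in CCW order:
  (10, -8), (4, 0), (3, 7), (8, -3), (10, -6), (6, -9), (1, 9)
Hull (CCW) = [(1, 9), (6, -9), (10, -8), (10, -6), (3, 7)]

Jarvis march: at each step, from the current hull vertex p, select the next vertex q as the point such that every other point lies strictly to the left of (or on) the directed line p → q. (Equivalently: for every other point r, the cross product (q − p) × (r − p) ≥ 0.)
Starting point (lowest x, tie lowest y): (1, 9). Wrap until returning to start. Resulting hull: (1, 9), (6, -9), (10, -8), (10, -6), (3, 7).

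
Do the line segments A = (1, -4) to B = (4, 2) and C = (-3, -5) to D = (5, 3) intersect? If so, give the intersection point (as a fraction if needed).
Yes; intersection at (4, 2) (t = 1 on AB, s = 7/8 on CD)

Parametrize AB as A + t(B − A) = (1 + 3 t, -4 + 6 t) and CD as C + s(D − C) = (-3 + 8 s, -5 + 8 s). Solve the linear system for (t, s). Determinant = 24 ≠ 0, so a unique intersection of the containing lines exists. Solution: t = 1, s = 7/8 — both in [0, 1], so the segments cross. Intersection point: (4, 2).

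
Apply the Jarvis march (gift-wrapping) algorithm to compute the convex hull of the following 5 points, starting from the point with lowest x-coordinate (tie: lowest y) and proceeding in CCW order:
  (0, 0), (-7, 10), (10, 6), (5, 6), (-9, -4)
Hull (CCW) = [(-9, -4), (0, 0), (10, 6), (-7, 10)]

Jarvis march: at each step, from the current hull vertex p, select the next vertex q as the point such that every other point lies strictly to the left of (or on) the directed line p → q. (Equivalently: for every other point r, the cross product (q − p) × (r − p) ≥ 0.)
Starting point (lowest x, tie lowest y): (-9, -4). Wrap until returning to start. Resulting hull: (-9, -4), (0, 0), (10, 6), (-7, 10).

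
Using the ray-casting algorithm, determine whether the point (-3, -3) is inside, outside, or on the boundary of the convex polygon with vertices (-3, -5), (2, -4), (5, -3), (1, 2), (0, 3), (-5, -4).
The point (-3, -3) lies strictly inside the polygon

Cast a horizontal ray to the right from the query point and count how many polygon edges it crosses (each edge strictly once or zero times, handled with the usual half-open convention). 
Parity of crossings → odd ⇒ inside.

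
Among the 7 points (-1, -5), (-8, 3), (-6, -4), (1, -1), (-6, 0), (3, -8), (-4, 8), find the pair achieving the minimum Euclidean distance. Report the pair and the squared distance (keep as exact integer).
Pair = ((-8, 3), (-6, 0)); squared distance = 13

Compute all C(7, 2) = 21 pairwise squared distances (x_i − x_j)² + (y_i − y_j)². The minimum is 13, attained by the pair ((-8, 3), (-6, 0)).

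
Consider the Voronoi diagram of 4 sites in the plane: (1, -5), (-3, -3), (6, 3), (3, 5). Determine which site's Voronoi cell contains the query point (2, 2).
Nearest site = (3, 5)

The Voronoi cell of site s contains exactly those query points closer to s than to any other site. Compute squared distances from q = (2, 2) to each site:
  (3 − 2)² + (5 − 2)² = 10
  (6 − 2)² + (3 − 2)² = 17
  (-3 − 2)² + (-3 − 2)² = 50
  (1 − 2)² + (-5 − 2)² = 50
Minimum is attained by (3, 5), so q lies in its Voronoi cell.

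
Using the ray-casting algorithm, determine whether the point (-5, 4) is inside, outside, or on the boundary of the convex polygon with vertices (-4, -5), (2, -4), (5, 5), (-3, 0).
The point (-5, 4) lies strictly outside the polygon

Cast a horizontal ray to the right from the query point and count how many polygon edges it crosses (each edge strictly once or zero times, handled with the usual half-open convention). 
Parity of crossings → even ⇒ outside.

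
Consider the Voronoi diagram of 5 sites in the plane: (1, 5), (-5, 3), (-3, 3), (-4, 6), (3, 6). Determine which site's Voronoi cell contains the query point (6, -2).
Nearest site = (3, 6)

The Voronoi cell of site s contains exactly those query points closer to s than to any other site. Compute squared distances from q = (6, -2) to each site:
  (3 − 6)² + (6 − -2)² = 73
  (1 − 6)² + (5 − -2)² = 74
  (-3 − 6)² + (3 − -2)² = 106
  (-5 − 6)² + (3 − -2)² = 146
  (-4 − 6)² + (6 − -2)² = 164
Minimum is attained by (3, 6), so q lies in its Voronoi cell.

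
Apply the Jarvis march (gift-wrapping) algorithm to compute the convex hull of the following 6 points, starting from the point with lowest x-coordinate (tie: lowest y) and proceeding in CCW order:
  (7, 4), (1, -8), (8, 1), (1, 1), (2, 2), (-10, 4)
Hull (CCW) = [(-10, 4), (1, -8), (8, 1), (7, 4)]

Jarvis march: at each step, from the current hull vertex p, select the next vertex q as the point such that every other point lies strictly to the left of (or on) the directed line p → q. (Equivalently: for every other point r, the cross product (q − p) × (r − p) ≥ 0.)
Starting point (lowest x, tie lowest y): (-10, 4). Wrap until returning to start. Resulting hull: (-10, 4), (1, -8), (8, 1), (7, 4).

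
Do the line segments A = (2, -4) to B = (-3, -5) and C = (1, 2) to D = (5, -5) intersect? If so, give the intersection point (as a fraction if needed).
No (intersection of containing lines falls outside at least one segment)

Parametrize and solve: t = -17/39, s = 31/39. At least one of these is outside [0, 1], so the segments do not intersect.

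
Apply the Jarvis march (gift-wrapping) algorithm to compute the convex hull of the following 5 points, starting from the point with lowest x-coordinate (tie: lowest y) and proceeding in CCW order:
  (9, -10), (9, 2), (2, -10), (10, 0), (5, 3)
Hull (CCW) = [(2, -10), (9, -10), (10, 0), (9, 2), (5, 3)]

Jarvis march: at each step, from the current hull vertex p, select the next vertex q as the point such that every other point lies strictly to the left of (or on) the directed line p → q. (Equivalently: for every other point r, the cross product (q − p) × (r − p) ≥ 0.)
Starting point (lowest x, tie lowest y): (2, -10). Wrap until returning to start. Resulting hull: (2, -10), (9, -10), (10, 0), (9, 2), (5, 3).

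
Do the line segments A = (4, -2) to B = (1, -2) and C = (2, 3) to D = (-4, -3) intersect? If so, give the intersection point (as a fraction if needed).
No (intersection of containing lines falls outside at least one segment)

Parametrize and solve: t = 7/3, s = 5/6. At least one of these is outside [0, 1], so the segments do not intersect.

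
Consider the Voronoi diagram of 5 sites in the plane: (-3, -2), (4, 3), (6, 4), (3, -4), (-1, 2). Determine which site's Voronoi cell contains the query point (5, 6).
Nearest site = (6, 4)

The Voronoi cell of site s contains exactly those query points closer to s than to any other site. Compute squared distances from q = (5, 6) to each site:
  (6 − 5)² + (4 − 6)² = 5
  (4 − 5)² + (3 − 6)² = 10
  (-1 − 5)² + (2 − 6)² = 52
  (3 − 5)² + (-4 − 6)² = 104
  (-3 − 5)² + (-2 − 6)² = 128
Minimum is attained by (6, 4), so q lies in its Voronoi cell.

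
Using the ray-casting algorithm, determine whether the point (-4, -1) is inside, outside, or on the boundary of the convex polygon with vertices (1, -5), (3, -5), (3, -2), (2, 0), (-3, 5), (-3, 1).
The point (-4, -1) lies strictly outside the polygon

Cast a horizontal ray to the right from the query point and count how many polygon edges it crosses (each edge strictly once or zero times, handled with the usual half-open convention). 
Parity of crossings → even ⇒ outside.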